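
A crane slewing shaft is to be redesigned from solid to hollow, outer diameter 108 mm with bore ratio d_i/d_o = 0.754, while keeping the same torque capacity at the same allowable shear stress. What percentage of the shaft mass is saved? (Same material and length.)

Equal τ_max and T ⇒ the solid shaft needs d_s³ = d_o³(1−k⁴), so d_s = 108·(1−0.754⁴)^(1/3) = 94.82 mm.
Area ratio A_h/A_s = d_o²(1−k²)/d_s² = (1−k²)/(1−k⁴)^(2/3) = 0.5598.
Mass saving = 1 − 0.5598 = 44.0 %.

44.0 %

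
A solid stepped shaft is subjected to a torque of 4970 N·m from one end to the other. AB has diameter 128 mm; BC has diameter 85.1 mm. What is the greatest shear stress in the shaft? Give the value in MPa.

Under the same torque, τ_max = 16T/(πd³) is largest where d is smallest — segment BC (d = 85.1 mm).
τ_max = 16·4970/(π·(0.0851)³) = 4.107×10^7 Pa.

41.1 MPa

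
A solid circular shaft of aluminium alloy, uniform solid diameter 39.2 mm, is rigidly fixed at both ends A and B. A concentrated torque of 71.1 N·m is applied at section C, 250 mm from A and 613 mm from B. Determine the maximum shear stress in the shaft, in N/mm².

4.27 N/mm²

With uniform GJ and both ends fixed, compatibility θ_AC = θ_CB gives T_A·a = T_B·b, together with T_A + T_B = T₀.
T_A = T₀·b/(a+b) = 71.10·613/863.0 = 50.50 N·m; T_B = 20.60 N·m.
τ in each portion: τ_AC = 4.27×10^6 Pa, τ_CB = 1.74×10^6 Pa; maximum is in AC.
τ_max = T_AC·r/J = 50.50·0.0196/2.32×10^-7 = 4.270×10^6 Pa.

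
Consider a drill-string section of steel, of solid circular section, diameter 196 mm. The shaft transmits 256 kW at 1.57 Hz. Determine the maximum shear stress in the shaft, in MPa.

ω = 2π·1.57 = 9.865 rad/s, so T = P/ω = 256×10³ / 9.865 = 25950 N·m.
J = πd⁴/32 = π(0.196)⁴/32 = 1.449×10^-4 m⁴.
τ_max = T·r/J = 25950 × 0.0980 / 1.449×10^-4 = 1.755×10^7 Pa.

17.6 MPa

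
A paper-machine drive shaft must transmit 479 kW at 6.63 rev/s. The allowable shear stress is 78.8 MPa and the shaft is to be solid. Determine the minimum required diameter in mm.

ω = 2π·6.63 = 41.66 rad/s, so T = P/ω = 479×10³ / 41.66 = 11500 N·m.
For a solid shaft τ_max = 16T/(πd³), so d = (16T/(π τ_allow))^(1/3) = (16·11500/(π·7.88×10^7))^(1/3) = 0.09058 m.

90.6 mm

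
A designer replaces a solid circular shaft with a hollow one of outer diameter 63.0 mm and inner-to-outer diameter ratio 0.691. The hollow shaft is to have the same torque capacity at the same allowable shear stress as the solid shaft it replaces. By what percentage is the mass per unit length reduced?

37.9 %

Equal τ_max and T ⇒ the solid shaft needs d_s³ = d_o³(1−k⁴), so d_s = 63.0·(1−0.691⁴)^(1/3) = 57.79 mm.
Area ratio A_h/A_s = d_o²(1−k²)/d_s² = (1−k²)/(1−k⁴)^(2/3) = 0.6209.
Mass saving = 1 − 0.6209 = 37.9 %.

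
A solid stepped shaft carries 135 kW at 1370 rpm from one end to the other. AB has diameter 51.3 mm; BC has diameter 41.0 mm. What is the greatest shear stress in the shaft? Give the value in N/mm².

69.5 N/mm²

ω = 2π·1370/60 = 143.5 rad/s, so T = P/ω = 135×10³ / 143.5 = 941.0 N·m.
Under the same torque, τ_max = 16T/(πd³) is largest where d is smallest — segment BC (d = 41.0 mm).
τ_max = 16·941.0/(π·(0.0410)³) = 6.953×10^7 Pa.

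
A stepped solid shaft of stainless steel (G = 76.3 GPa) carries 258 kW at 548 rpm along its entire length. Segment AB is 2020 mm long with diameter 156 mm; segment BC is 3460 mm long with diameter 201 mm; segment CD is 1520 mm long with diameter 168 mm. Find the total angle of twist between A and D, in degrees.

ω = 2π·548/60 = 57.39 rad/s, so T = P/ω = 258×10³ / 57.39 = 4496 N·m.
J_AB = π(0.156)⁴/32 = 5.81×10^-5 m⁴; J_BC = π(0.201)⁴/32 = 1.60×10^-4 m⁴; J_CD = π(0.168)⁴/32 = 7.82×10^-5 m⁴.
θ = (T/G)·Σ L_i/J_i = (4496/76.3×10⁹)·(2.02/5.81×10^-5 + 3.46/1.60×10^-4 + 1.52/7.82×10^-5) = 4.465×10^-3 rad.

0.256°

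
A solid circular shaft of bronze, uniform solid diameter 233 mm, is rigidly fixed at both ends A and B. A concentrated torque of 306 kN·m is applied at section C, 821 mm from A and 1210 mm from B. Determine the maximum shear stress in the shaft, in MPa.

With uniform GJ and both ends fixed, compatibility θ_AC = θ_CB gives T_A·a = T_B·b, together with T_A + T_B = T₀.
T_A = T₀·b/(a+b) = 306000·1210/2031 = 182300 N·m; T_B = 123700 N·m.
τ in each portion: τ_AC = 7.34×10^7 Pa, τ_CB = 4.98×10^7 Pa; maximum is in AC.
τ_max = T_AC·r/J = 182300·0.117/2.89×10^-4 = 7.340×10^7 Pa.

73.4 MPa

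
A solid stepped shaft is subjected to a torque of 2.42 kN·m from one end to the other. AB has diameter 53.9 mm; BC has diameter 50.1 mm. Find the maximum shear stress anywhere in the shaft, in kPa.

Under the same torque, τ_max = 16T/(πd³) is largest where d is smallest — segment BC (d = 50.1 mm).
τ_max = 16·2420/(π·(0.0501)³) = 9.801×10^7 Pa.

98000 kPa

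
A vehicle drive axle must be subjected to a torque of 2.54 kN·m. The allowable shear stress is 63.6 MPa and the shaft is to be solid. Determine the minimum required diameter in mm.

58.8 mm

For a solid shaft τ_max = 16T/(πd³), so d = (16T/(π τ_allow))^(1/3) = (16·2540/(π·6.36×10^7))^(1/3) = 0.05881 m.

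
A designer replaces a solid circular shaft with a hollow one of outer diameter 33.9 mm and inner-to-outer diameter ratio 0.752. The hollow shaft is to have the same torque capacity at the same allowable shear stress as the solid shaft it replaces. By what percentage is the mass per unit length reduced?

43.8 %

Equal τ_max and T ⇒ the solid shaft needs d_s³ = d_o³(1−k⁴), so d_s = 33.9·(1−0.752⁴)^(1/3) = 29.81 mm.
Area ratio A_h/A_s = d_o²(1−k²)/d_s² = (1−k²)/(1−k⁴)^(2/3) = 0.5618.
Mass saving = 1 − 0.5618 = 43.8 %.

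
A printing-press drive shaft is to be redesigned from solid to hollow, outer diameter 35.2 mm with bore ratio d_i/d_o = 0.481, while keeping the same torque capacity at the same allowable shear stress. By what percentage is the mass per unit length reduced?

20.3 %

Equal τ_max and T ⇒ the solid shaft needs d_s³ = d_o³(1−k⁴), so d_s = 35.2·(1−0.481⁴)^(1/3) = 34.56 mm.
Area ratio A_h/A_s = d_o²(1−k²)/d_s² = (1−k²)/(1−k⁴)^(2/3) = 0.7974.
Mass saving = 1 − 0.7974 = 20.3 %.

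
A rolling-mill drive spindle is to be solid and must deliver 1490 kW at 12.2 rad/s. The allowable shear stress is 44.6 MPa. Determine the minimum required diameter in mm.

ω = 12.2 rad/s, so T = P/ω = 1490×10³ / 12.20 = 122100 N·m.
For a solid shaft τ_max = 16T/(πd³), so d = (16T/(π τ_allow))^(1/3) = (16·122100/(π·4.46×10^7))^(1/3) = 0.2407 m.

241 mm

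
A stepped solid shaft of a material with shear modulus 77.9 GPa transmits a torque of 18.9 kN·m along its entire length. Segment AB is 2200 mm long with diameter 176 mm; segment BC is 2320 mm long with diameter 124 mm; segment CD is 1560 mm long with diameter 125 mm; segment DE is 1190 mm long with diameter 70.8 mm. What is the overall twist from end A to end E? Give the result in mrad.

J_AB = π(0.176)⁴/32 = 9.42×10^-5 m⁴; J_BC = π(0.124)⁴/32 = 2.32×10^-5 m⁴; J_CD = π(0.125)⁴/32 = 2.40×10^-5 m⁴; J_DE = π(0.0708)⁴/32 = 2.47×10^-6 m⁴.
θ = (T/G)·Σ L_i/J_i = (18900/77.9×10⁹)·(2.20/9.42×10^-5 + 2.32/2.32×10^-5 + 1.56/2.40×10^-5 + 1.19/2.47×10^-6) = 0.1627 rad.

163 mrad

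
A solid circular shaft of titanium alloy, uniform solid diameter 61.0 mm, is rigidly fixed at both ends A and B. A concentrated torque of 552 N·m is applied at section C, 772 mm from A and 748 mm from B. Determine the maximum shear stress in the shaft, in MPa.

With uniform GJ and both ends fixed, compatibility θ_AC = θ_CB gives T_A·a = T_B·b, together with T_A + T_B = T₀.
T_A = T₀·b/(a+b) = 552.0·748/1520 = 271.6 N·m; T_B = 280.4 N·m.
τ in each portion: τ_AC = 6.10×10^6 Pa, τ_CB = 6.29×10^6 Pa; maximum is in CB.
τ_max = T_CB·r/J = 280.4·0.0305/1.36×10^-6 = 6.291×10^6 Pa.

6.29 MPa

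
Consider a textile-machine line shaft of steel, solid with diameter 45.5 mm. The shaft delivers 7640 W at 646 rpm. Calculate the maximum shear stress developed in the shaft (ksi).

0.886 ksi

ω = 2π·646/60 = 67.65 rad/s, so T = P/ω = 7640 / 67.65 = 112.9 N·m.
J = πd⁴/32 = π(0.0455)⁴/32 = 4.208×10^-7 m⁴.
τ_max = T·r/J = 112.9 × 0.0227 / 4.208×10^-7 = 6.106×10^6 Pa.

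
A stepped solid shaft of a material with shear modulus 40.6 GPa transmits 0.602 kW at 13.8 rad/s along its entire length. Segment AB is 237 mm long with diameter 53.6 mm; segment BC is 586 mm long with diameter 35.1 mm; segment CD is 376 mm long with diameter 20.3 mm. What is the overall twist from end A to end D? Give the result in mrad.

28.8 mrad

ω = 13.8 rad/s, so T = P/ω = 0.602×10³ / 13.80 = 43.62 N·m.
J_AB = π(0.0536)⁴/32 = 8.10×10^-7 m⁴; J_BC = π(0.0351)⁴/32 = 1.49×10^-7 m⁴; J_CD = π(0.0203)⁴/32 = 1.67×10^-8 m⁴.
θ = (T/G)·Σ L_i/J_i = (43.62/40.6×10⁹)·(0.237/8.10×10^-7 + 0.586/1.49×10^-7 + 0.376/1.67×10^-8) = 0.02877 rad.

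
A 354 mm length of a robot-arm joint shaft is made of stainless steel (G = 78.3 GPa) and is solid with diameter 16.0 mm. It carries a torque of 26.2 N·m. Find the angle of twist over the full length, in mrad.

18.4 mrad

J = πd⁴/32 = π(0.0160)⁴/32 = 6.434×10^-9 m⁴.
θ = T·L/(G·J) = 26.20 × 0.354 / (78.3×10⁹ × 6.434×10^-9) = 0.01841 rad.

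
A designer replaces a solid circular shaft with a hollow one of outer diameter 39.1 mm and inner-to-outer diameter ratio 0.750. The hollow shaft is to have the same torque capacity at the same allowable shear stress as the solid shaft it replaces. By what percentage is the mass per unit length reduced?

43.6 %

Equal τ_max and T ⇒ the solid shaft needs d_s³ = d_o³(1−k⁴), so d_s = 39.1·(1−0.750⁴)^(1/3) = 34.44 mm.
Area ratio A_h/A_s = d_o²(1−k²)/d_s² = (1−k²)/(1−k⁴)^(2/3) = 0.5638.
Mass saving = 1 − 0.5638 = 43.6 %.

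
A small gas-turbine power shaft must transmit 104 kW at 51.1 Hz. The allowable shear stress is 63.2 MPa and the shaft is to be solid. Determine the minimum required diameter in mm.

ω = 2π·51.1 = 321.1 rad/s, so T = P/ω = 104×10³ / 321.1 = 323.9 N·m.
For a solid shaft τ_max = 16T/(πd³), so d = (16T/(π τ_allow))^(1/3) = (16·323.9/(π·6.32×10^7))^(1/3) = 0.02966 m.

29.7 mm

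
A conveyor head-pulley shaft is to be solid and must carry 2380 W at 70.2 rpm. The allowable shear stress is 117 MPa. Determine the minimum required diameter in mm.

ω = 2π·70.2/60 = 7.351 rad/s, so T = P/ω = 2380 / 7.351 = 323.8 N·m.
For a solid shaft τ_max = 16T/(πd³), so d = (16T/(π τ_allow))^(1/3) = (16·323.8/(π·1.17×10^8))^(1/3) = 0.02415 m.

24.2 mm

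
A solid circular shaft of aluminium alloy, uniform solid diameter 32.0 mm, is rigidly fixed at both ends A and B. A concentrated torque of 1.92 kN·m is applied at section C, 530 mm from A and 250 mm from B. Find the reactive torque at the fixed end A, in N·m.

With uniform GJ and both ends fixed, compatibility θ_AC = θ_CB gives T_A·a = T_B·b, together with T_A + T_B = T₀.
T_A = T₀·b/(a+b) = 1920·250/780.0 = 615.4 N·m; T_B = 1305 N·m.

615 N·m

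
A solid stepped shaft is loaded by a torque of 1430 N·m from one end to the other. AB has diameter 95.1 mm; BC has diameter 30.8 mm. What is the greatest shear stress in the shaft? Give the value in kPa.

249000 kPa

Under the same torque, τ_max = 16T/(πd³) is largest where d is smallest — segment BC (d = 30.8 mm).
τ_max = 16·1430/(π·(0.0308)³) = 2.493×10^8 Pa.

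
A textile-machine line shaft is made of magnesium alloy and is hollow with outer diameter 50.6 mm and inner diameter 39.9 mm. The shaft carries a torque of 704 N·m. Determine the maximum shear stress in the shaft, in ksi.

J = π(d_o⁴ − d_i⁴)/32 = π(0.0506⁴ − 0.0399⁴)/32 = 3.948×10^-7 m⁴.
τ_max = T·r/J = 704.0 × 0.0253 / 3.948×10^-7 = 4.512×10^7 Pa.

6.54 ksi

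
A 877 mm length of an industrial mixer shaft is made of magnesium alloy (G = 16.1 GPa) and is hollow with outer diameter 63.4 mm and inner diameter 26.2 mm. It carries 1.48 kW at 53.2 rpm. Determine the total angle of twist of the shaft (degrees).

0.538°

ω = 2π·53.2/60 = 5.571 rad/s, so T = P/ω = 1.48×10³ / 5.571 = 265.7 N·m.
J = π(d_o⁴ − d_i⁴)/32 = π(0.0634⁴ − 0.0262⁴)/32 = 1.540×10^-6 m⁴.
θ = T·L/(G·J) = 265.7 × 0.877 / (16.1×10⁹ × 1.540×10^-6) = 9.397×10^-3 rad.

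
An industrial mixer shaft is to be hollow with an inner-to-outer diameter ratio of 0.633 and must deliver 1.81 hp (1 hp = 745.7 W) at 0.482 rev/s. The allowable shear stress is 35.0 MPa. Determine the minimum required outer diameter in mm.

ω = 2π·0.482 = 3.028 rad/s, so T = P/ω = 1.81×745.7 / 3.028 = 445.7 N·m.
For a hollow shaft with d_i/d_o = 0.633: τ_max = 16T/(π d_o³ (1−k⁴)), so d_o = [16T/(π τ_allow (1−k⁴))]^(1/3) = [16·445.7/(π·3.50×10^7·0.8394)]^(1/3) = 0.04259 m.

42.6 mm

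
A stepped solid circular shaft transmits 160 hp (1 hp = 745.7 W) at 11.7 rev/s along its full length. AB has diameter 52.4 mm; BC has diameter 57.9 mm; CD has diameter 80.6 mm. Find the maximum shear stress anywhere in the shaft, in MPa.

ω = 2π·11.7 = 73.51 rad/s, so T = P/ω = 160×745.7 / 73.51 = 1623 N·m.
Under the same torque, τ_max = 16T/(πd³) is largest where d is smallest — segment AB (d = 52.4 mm).
τ_max = 16·1623/(π·(0.0524)³) = 5.745×10^7 Pa.

57.5 MPa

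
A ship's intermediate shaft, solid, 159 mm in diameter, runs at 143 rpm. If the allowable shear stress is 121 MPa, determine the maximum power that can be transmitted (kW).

J = πd⁴/32 = π(0.159)⁴/32 = 6.275×10^-5 m⁴.
T_max = τ_allow·J/r = 1.21×10^8 × 6.275×10^-5 / 0.0795 = 95500 N·m.
ω = 2π·143/60 = 14.97 rad/s, so P_max = T_max·ω = 1.430×10^6 W.

1430 kW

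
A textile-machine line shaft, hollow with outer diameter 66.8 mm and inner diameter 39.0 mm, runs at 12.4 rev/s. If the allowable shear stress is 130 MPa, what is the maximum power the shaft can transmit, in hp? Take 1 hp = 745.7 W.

703 hp

J = π(d_o⁴ − d_i⁴)/32 = π(0.0668⁴ − 0.0390⁴)/32 = 1.728×10^-6 m⁴.
T_max = τ_allow·J/r = 1.30×10^8 × 1.728×10^-6 / 0.0334 = 6725 N·m.
ω = 2π·12.4 = 77.91 rad/s, so P_max = T_max·ω = 5.239×10^5 W.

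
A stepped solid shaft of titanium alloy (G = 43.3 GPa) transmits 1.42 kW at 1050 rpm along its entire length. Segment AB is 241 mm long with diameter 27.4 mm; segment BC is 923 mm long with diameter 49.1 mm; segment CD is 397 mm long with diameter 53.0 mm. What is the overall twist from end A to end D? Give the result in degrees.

ω = 2π·1050/60 = 110.0 rad/s, so T = P/ω = 1.42×10³ / 110.0 = 12.91 N·m.
J_AB = π(0.0274)⁴/32 = 5.53×10^-8 m⁴; J_BC = π(0.0491)⁴/32 = 5.71×10^-7 m⁴; J_CD = π(0.0530)⁴/32 = 7.75×10^-7 m⁴.
θ = (T/G)·Σ L_i/J_i = (12.91/43.3×10⁹)·(0.241/5.53×10^-8 + 0.923/5.71×10^-7 + 0.397/7.75×10^-7) = 1.934×10^-3 rad.

0.111°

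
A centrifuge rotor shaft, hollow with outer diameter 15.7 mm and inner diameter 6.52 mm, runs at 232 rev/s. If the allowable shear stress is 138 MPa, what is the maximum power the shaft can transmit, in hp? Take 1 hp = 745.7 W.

J = π(d_o⁴ − d_i⁴)/32 = π(0.0157⁴ − 0.00652⁴)/32 = 5.787×10^-9 m⁴.
T_max = τ_allow·J/r = 1.38×10^8 × 5.787×10^-9 / 0.00785 = 101.7 N·m.
ω = 2π·232 = 1458 rad/s, so P_max = T_max·ω = 1.483×10^5 W.

199 hp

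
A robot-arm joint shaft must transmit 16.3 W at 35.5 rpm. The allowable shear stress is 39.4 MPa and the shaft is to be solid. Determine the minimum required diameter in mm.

8.28 mm

ω = 2π·35.5/60 = 3.718 rad/s, so T = P/ω = 16.3 / 3.718 = 4.385 N·m.
For a solid shaft τ_max = 16T/(πd³), so d = (16T/(π τ_allow))^(1/3) = (16·4.385/(π·3.94×10^7))^(1/3) = 0.008276 m.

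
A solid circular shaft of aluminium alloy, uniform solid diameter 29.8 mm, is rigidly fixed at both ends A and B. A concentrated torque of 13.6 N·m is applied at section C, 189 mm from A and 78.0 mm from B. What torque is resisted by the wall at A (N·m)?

With uniform GJ and both ends fixed, compatibility θ_AC = θ_CB gives T_A·a = T_B·b, together with T_A + T_B = T₀.
T_A = T₀·b/(a+b) = 13.60·78.0/267.0 = 3.973 N·m; T_B = 9.627 N·m.

3.97 N·m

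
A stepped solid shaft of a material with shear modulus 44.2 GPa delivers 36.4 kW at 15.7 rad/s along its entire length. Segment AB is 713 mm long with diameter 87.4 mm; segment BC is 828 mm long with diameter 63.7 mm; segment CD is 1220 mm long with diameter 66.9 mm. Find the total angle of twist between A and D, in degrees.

ω = 15.7 rad/s, so T = P/ω = 36.4×10³ / 15.70 = 2318 N·m.
J_AB = π(0.0874)⁴/32 = 5.73×10^-6 m⁴; J_BC = π(0.0637)⁴/32 = 1.62×10^-6 m⁴; J_CD = π(0.0669)⁴/32 = 1.97×10^-6 m⁴.
θ = (T/G)·Σ L_i/J_i = (2318/44.2×10⁹)·(0.713/5.73×10^-6 + 0.828/1.62×10^-6 + 1.22/1.97×10^-6) = 0.06594 rad.

3.78°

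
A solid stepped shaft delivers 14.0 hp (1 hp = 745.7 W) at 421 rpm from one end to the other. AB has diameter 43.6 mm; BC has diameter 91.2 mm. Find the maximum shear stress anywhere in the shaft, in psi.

2110 psi

ω = 2π·421/60 = 44.09 rad/s, so T = P/ω = 14.0×745.7 / 44.09 = 236.8 N·m.
Under the same torque, τ_max = 16T/(πd³) is largest where d is smallest — segment AB (d = 43.6 mm).
τ_max = 16·236.8/(π·(0.0436)³) = 1.455×10^7 Pa.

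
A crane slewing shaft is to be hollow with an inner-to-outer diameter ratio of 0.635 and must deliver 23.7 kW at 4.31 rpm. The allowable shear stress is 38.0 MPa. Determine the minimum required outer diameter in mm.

ω = 2π·4.31/60 = 0.4513 rad/s, so T = P/ω = 23.7×10³ / 0.4513 = 52510 N·m.
For a hollow shaft with d_i/d_o = 0.635: τ_max = 16T/(π d_o³ (1−k⁴)), so d_o = [16T/(π τ_allow (1−k⁴))]^(1/3) = [16·52510/(π·3.80×10^7·0.8374)]^(1/3) = 0.2033 m.

203 mm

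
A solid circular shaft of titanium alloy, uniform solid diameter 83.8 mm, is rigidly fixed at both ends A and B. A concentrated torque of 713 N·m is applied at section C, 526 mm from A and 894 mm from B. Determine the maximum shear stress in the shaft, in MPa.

3.88 MPa

With uniform GJ and both ends fixed, compatibility θ_AC = θ_CB gives T_A·a = T_B·b, together with T_A + T_B = T₀.
T_A = T₀·b/(a+b) = 713.0·894/1420 = 448.9 N·m; T_B = 264.1 N·m.
τ in each portion: τ_AC = 3.88×10^6 Pa, τ_CB = 2.29×10^6 Pa; maximum is in AC.
τ_max = T_AC·r/J = 448.9·0.0419/4.84×10^-6 = 3.885×10^6 Pa.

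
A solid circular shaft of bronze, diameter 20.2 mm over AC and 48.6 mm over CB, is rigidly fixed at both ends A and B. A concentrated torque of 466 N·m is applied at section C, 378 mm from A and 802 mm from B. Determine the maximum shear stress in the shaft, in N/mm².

Compatibility: T_A·a/J_AC = T_B·b/J_CB with T_A + T_B = T₀.
J_AC = 1.63×10^-8 m⁴, J_CB = 5.48×10^-7 m⁴, so T_A = T₀·(J_AC/a)/((J_AC/a)+(J_CB/b)) = 27.75 N·m, T_B = 438.2 N·m.
τ in each portion: τ_AC = 1.71×10^7 Pa, τ_CB = 1.94×10^7 Pa; maximum is in CB.
τ_max = T_CB·r/J = 438.2·0.0243/5.48×10^-7 = 1.944×10^7 Pa.

19.4 N/mm²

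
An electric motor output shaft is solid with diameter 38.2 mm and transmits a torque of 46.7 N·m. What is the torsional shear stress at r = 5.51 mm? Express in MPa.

J = πd⁴/32 = π(0.0382)⁴/32 = 2.091×10^-7 m⁴.
Shear stress varies linearly with radius: τ = T·r/J = 46.70 × 0.00551 / 2.091×10^-7 = 1.231×10^6 Pa.

1.23 MPa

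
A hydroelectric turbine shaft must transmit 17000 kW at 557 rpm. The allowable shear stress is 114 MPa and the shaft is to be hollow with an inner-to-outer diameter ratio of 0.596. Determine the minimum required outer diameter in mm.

ω = 2π·557/60 = 58.33 rad/s, so T = P/ω = 17000×10³ / 58.33 = 291500 N·m.
For a hollow shaft with d_i/d_o = 0.596: τ_max = 16T/(π d_o³ (1−k⁴)), so d_o = [16T/(π τ_allow (1−k⁴))]^(1/3) = [16·291500/(π·1.14×10^8·0.8738)]^(1/3) = 0.2461 m.

246 mm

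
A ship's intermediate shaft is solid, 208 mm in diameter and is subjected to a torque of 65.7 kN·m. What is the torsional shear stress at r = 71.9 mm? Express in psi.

J = πd⁴/32 = π(0.208)⁴/32 = 1.838×10^-4 m⁴.
Shear stress varies linearly with radius: τ = T·r/J = 65700 × 0.0719 / 1.838×10^-4 = 2.571×10^7 Pa.

3730 psi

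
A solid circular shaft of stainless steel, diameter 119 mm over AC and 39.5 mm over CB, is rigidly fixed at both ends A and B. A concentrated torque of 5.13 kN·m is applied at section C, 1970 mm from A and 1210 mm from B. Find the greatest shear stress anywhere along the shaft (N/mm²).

Compatibility: T_A·a/J_AC = T_B·b/J_CB with T_A + T_B = T₀.
J_AC = 1.97×10^-5 m⁴, J_CB = 2.39×10^-7 m⁴, so T_A = T₀·(J_AC/a)/((J_AC/a)+(J_CB/b)) = 5031 N·m, T_B = 99.43 N·m.
τ in each portion: τ_AC = 1.52×10^7 Pa, τ_CB = 8.22×10^6 Pa; maximum is in AC.
τ_max = T_AC·r/J = 5031·0.0595/1.97×10^-5 = 1.520×10^7 Pa.

15.2 N/mm²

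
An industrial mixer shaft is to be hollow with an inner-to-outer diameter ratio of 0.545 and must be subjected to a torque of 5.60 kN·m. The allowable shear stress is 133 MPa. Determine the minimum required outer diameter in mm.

61.7 mm

For a hollow shaft with d_i/d_o = 0.545: τ_max = 16T/(π d_o³ (1−k⁴)), so d_o = [16T/(π τ_allow (1−k⁴))]^(1/3) = [16·5600/(π·1.33×10^8·0.9118)]^(1/3) = 0.06173 m.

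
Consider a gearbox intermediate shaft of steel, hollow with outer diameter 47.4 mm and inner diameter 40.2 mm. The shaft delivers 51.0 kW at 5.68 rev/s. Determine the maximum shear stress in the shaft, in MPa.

142 MPa

ω = 2π·5.68 = 35.69 rad/s, so T = P/ω = 51.0×10³ / 35.69 = 1429 N·m.
J = π(d_o⁴ − d_i⁴)/32 = π(0.0474⁴ − 0.0402⁴)/32 = 2.392×10^-7 m⁴.
τ_max = T·r/J = 1429 × 0.0237 / 2.392×10^-7 = 1.416×10^8 Pa.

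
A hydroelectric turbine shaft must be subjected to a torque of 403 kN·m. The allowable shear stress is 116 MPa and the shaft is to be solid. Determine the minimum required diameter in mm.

For a solid shaft τ_max = 16T/(πd³), so d = (16T/(π τ_allow))^(1/3) = (16·403000/(π·1.16×10^8))^(1/3) = 0.2606 m.

261 mm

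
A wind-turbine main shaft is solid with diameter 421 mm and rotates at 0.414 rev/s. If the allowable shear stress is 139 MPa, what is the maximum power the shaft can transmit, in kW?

5300 kW

J = πd⁴/32 = π(0.421)⁴/32 = 3.084×10^-3 m⁴.
T_max = τ_allow·J/r = 1.39×10^8 × 3.084×10^-3 / 0.210 = 2.037e6 N·m.
ω = 2π·0.414 = 2.601 rad/s, so P_max = T_max·ω = 5.298×10^6 W.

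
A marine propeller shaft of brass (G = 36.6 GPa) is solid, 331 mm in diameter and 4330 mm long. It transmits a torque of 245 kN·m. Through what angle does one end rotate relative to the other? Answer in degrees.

J = πd⁴/32 = π(0.331)⁴/32 = 1.178×10^-3 m⁴.
θ = T·L/(G·J) = 245000 × 4.33 / (36.6×10⁹ × 1.178×10^-3) = 0.02460 rad.

1.41°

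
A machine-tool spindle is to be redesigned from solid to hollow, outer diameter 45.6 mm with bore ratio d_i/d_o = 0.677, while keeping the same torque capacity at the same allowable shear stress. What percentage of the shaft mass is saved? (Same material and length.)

Equal τ_max and T ⇒ the solid shaft needs d_s³ = d_o³(1−k⁴), so d_s = 45.6·(1−0.677⁴)^(1/3) = 42.15 mm.
Area ratio A_h/A_s = d_o²(1−k²)/d_s² = (1−k²)/(1−k⁴)^(2/3) = 0.6339.
Mass saving = 1 − 0.6339 = 36.6 %.

36.6 %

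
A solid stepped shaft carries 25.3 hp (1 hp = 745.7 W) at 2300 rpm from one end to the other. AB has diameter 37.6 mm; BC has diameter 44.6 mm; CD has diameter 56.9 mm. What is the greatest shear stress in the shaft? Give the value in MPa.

7.50 MPa

ω = 2π·2300/60 = 240.9 rad/s, so T = P/ω = 25.3×745.7 / 240.9 = 78.33 N·m.
Under the same torque, τ_max = 16T/(πd³) is largest where d is smallest — segment AB (d = 37.6 mm).
τ_max = 16·78.33/(π·(0.0376)³) = 7.505×10^6 Pa.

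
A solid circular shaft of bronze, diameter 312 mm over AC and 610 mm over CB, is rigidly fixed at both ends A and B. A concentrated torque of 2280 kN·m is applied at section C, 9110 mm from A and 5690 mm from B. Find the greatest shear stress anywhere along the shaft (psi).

7120 psi

Compatibility: T_A·a/J_AC = T_B·b/J_CB with T_A + T_B = T₀.
J_AC = 9.30×10^-4 m⁴, J_CB = 0.0136 m⁴, so T_A = T₀·(J_AC/a)/((J_AC/a)+(J_CB/b)) = 93470 N·m, T_B = 2.187e6 N·m.
τ in each portion: τ_AC = 1.57×10^7 Pa, τ_CB = 4.91×10^7 Pa; maximum is in CB.
τ_max = T_CB·r/J = 2.187e6·0.305/0.0136 = 4.906×10^7 Pa.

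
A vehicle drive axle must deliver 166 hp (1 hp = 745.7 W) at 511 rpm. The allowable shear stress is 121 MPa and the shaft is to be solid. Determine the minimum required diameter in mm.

ω = 2π·511/60 = 53.51 rad/s, so T = P/ω = 166×745.7 / 53.51 = 2313 N·m.
For a solid shaft τ_max = 16T/(πd³), so d = (16T/(π τ_allow))^(1/3) = (16·2313/(π·1.21×10^8))^(1/3) = 0.04600 m.

46.0 mm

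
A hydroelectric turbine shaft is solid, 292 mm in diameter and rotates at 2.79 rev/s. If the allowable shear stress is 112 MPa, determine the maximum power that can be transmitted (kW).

J = πd⁴/32 = π(0.292)⁴/32 = 7.137×10^-4 m⁴.
T_max = τ_allow·J/r = 1.12×10^8 × 7.137×10^-4 / 0.146 = 547500 N·m.
ω = 2π·2.79 = 17.53 rad/s, so P_max = T_max·ω = 9.598×10^6 W.

9600 kW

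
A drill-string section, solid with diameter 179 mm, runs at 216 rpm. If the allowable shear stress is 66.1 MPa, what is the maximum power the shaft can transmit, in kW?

1680 kW

J = πd⁴/32 = π(0.179)⁴/32 = 1.008×10^-4 m⁴.
T_max = τ_allow·J/r = 6.61×10^7 × 1.008×10^-4 / 0.0895 = 74440 N·m.
ω = 2π·216/60 = 22.62 rad/s, so P_max = T_max·ω = 1.684×10^6 W.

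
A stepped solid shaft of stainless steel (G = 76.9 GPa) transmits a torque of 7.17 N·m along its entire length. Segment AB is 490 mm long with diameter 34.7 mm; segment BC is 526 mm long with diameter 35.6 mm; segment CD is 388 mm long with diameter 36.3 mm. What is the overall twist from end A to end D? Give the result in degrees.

J_AB = π(0.0347)⁴/32 = 1.42×10^-7 m⁴; J_BC = π(0.0356)⁴/32 = 1.58×10^-7 m⁴; J_CD = π(0.0363)⁴/32 = 1.70×10^-7 m⁴.
θ = (T/G)·Σ L_i/J_i = (7.170/76.9×10⁹)·(0.490/1.42×10^-7 + 0.526/1.58×10^-7 + 0.388/1.70×10^-7) = 8.442×10^-4 rad.

0.0484°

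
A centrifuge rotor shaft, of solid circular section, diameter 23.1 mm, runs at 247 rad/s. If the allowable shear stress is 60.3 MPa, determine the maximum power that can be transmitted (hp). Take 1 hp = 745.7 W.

J = πd⁴/32 = π(0.0231)⁴/32 = 2.795×10^-8 m⁴.
T_max = τ_allow·J/r = 6.03×10^7 × 2.795×10^-8 / 0.0116 = 145.9 N·m.
ω = 247 rad/s, so P_max = T_max·ω = 3.605×10^4 W.

48.3 hp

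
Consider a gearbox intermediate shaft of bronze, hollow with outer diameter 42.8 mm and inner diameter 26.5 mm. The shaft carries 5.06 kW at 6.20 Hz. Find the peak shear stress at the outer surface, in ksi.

ω = 2π·6.20 = 38.96 rad/s, so T = P/ω = 5.06×10³ / 38.96 = 129.9 N·m.
J = π(d_o⁴ − d_i⁴)/32 = π(0.0428⁴ − 0.0265⁴)/32 = 2.810×10^-7 m⁴.
τ_max = T·r/J = 129.9 × 0.0214 / 2.810×10^-7 = 9.891×10^6 Pa.

1.43 ksi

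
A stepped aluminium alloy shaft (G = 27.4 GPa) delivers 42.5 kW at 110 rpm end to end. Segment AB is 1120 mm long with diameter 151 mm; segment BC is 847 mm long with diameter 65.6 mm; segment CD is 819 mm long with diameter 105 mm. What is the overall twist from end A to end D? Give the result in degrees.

ω = 2π·110/60 = 11.52 rad/s, so T = P/ω = 42.5×10³ / 11.52 = 3690 N·m.
J_AB = π(0.151)⁴/32 = 5.10×10^-5 m⁴; J_BC = π(0.0656)⁴/32 = 1.82×10^-6 m⁴; J_CD = π(0.105)⁴/32 = 1.19×10^-5 m⁴.
θ = (T/G)·Σ L_i/J_i = (3690/27.4×10⁹)·(1.12/5.10×10^-5 + 0.847/1.82×10^-6 + 0.819/1.19×10^-5) = 0.07493 rad.

4.29°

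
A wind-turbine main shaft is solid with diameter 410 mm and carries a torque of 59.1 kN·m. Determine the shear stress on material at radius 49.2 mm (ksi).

0.152 ksi

J = πd⁴/32 = π(0.410)⁴/32 = 2.774×10^-3 m⁴.
Shear stress varies linearly with radius: τ = T·r/J = 59100 × 0.0492 / 2.774×10^-3 = 1.048×10^6 Pa.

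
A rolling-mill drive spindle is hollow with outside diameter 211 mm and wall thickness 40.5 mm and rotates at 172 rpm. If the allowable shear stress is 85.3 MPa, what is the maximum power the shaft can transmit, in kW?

2430 kW

J = π(d_o⁴ − d_i⁴)/32 = π(0.211⁴ − 0.130⁴)/32 = 1.666×10^-4 m⁴.
T_max = τ_allow·J/r = 8.53×10^7 × 1.666×10^-4 / 0.105 = 134700 N·m.
ω = 2π·172/60 = 18.01 rad/s, so P_max = T_max·ω = 2.426×10^6 W.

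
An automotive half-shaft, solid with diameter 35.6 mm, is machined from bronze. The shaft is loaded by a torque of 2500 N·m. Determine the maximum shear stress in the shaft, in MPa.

282 MPa

J = πd⁴/32 = π(0.0356)⁴/32 = 1.577×10^-7 m⁴.
τ_max = T·r/J = 2500 × 0.0178 / 1.577×10^-7 = 2.822×10^8 Pa.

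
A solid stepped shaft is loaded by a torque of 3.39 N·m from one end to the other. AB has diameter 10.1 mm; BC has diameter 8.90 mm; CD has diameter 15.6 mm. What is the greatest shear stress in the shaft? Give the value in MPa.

Under the same torque, τ_max = 16T/(πd³) is largest where d is smallest — segment BC (d = 8.90 mm).
τ_max = 16·3.390/(π·(0.00890)³) = 2.449×10^7 Pa.

24.5 MPa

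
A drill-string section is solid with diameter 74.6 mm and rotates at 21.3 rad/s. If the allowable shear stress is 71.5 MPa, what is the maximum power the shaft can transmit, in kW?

124 kW

J = πd⁴/32 = π(0.0746)⁴/32 = 3.041×10^-6 m⁴.
T_max = τ_allow·J/r = 7.15×10^7 × 3.041×10^-6 / 0.0373 = 5828 N·m.
ω = 21.3 rad/s, so P_max = T_max·ω = 1.241×10^5 W.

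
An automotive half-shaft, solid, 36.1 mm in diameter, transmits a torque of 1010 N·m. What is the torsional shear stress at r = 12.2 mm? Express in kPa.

73900 kPa

J = πd⁴/32 = π(0.0361)⁴/32 = 1.667×10^-7 m⁴.
Shear stress varies linearly with radius: τ = T·r/J = 1010 × 0.0122 / 1.667×10^-7 = 7.390×10^7 Pa.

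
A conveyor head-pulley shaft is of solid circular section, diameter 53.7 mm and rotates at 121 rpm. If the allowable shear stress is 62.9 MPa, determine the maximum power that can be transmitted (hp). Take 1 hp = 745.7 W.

32.5 hp

J = πd⁴/32 = π(0.0537)⁴/32 = 8.164×10^-7 m⁴.
T_max = τ_allow·J/r = 6.29×10^7 × 8.164×10^-7 / 0.0269 = 1913 N·m.
ω = 2π·121/60 = 12.67 rad/s, so P_max = T_max·ω = 2.423×10^4 W.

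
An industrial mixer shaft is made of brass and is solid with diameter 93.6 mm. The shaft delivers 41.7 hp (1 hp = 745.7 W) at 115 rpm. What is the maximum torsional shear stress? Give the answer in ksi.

2.33 ksi

ω = 2π·115/60 = 12.04 rad/s, so T = P/ω = 41.7×745.7 / 12.04 = 2582 N·m.
J = πd⁴/32 = π(0.0936)⁴/32 = 7.535×10^-6 m⁴.
τ_max = T·r/J = 2582 × 0.0468 / 7.535×10^-6 = 1.604×10^7 Pa.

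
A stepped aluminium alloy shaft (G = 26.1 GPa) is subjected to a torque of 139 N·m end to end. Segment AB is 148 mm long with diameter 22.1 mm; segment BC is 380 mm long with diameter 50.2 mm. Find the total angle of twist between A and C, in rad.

J_AB = π(0.0221)⁴/32 = 2.34×10^-8 m⁴; J_BC = π(0.0502)⁴/32 = 6.23×10^-7 m⁴.
θ = (T/G)·Σ L_i/J_i = (139.0/26.1×10⁹)·(0.148/2.34×10^-8 + 0.380/6.23×10^-7) = 0.03690 rad.

0.0369 rad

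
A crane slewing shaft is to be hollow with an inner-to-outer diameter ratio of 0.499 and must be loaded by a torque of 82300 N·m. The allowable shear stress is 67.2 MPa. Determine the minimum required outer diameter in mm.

For a hollow shaft with d_i/d_o = 0.499: τ_max = 16T/(π d_o³ (1−k⁴)), so d_o = [16T/(π τ_allow (1−k⁴))]^(1/3) = [16·82300/(π·6.72×10^7·0.9380)]^(1/3) = 0.1880 m.

188 mm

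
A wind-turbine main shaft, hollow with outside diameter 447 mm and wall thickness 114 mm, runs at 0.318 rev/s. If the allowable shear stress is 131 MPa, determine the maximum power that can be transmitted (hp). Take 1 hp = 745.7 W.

J = π(d_o⁴ − d_i⁴)/32 = π(0.447⁴ − 0.219⁴)/32 = 3.694×10^-3 m⁴.
T_max = τ_allow·J/r = 1.31×10^8 × 3.694×10^-3 / 0.224 = 2.165e6 N·m.
ω = 2π·0.318 = 1.998 rad/s, so P_max = T_max·ω = 4.326×10^6 W.

5800 hp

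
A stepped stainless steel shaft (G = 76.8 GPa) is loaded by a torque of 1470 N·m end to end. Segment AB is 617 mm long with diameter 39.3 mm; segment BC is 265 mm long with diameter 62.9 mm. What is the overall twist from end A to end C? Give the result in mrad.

J_AB = π(0.0393)⁴/32 = 2.34×10^-7 m⁴; J_BC = π(0.0629)⁴/32 = 1.54×10^-6 m⁴.
θ = (T/G)·Σ L_i/J_i = (1470/76.8×10⁹)·(0.617/2.34×10^-7 + 0.265/1.54×10^-6) = 0.05373 rad.

53.7 mrad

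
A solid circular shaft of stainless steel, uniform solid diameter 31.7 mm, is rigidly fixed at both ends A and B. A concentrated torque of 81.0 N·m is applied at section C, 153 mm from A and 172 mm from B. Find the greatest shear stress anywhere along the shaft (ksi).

With uniform GJ and both ends fixed, compatibility θ_AC = θ_CB gives T_A·a = T_B·b, together with T_A + T_B = T₀.
T_A = T₀·b/(a+b) = 81.00·172/325.0 = 42.87 N·m; T_B = 38.13 N·m.
τ in each portion: τ_AC = 6.85×10^6 Pa, τ_CB = 6.10×10^6 Pa; maximum is in AC.
τ_max = T_AC·r/J = 42.87·0.0158/9.91×10^-8 = 6.854×10^6 Pa.

0.994 ksi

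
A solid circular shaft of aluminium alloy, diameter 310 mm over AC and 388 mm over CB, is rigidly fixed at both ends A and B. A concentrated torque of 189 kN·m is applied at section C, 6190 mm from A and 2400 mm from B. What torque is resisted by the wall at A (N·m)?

25800 N·m

Compatibility: T_A·a/J_AC = T_B·b/J_CB with T_A + T_B = T₀.
J_AC = 9.07×10^-4 m⁴, J_CB = 2.22×10^-3 m⁴, so T_A = T₀·(J_AC/a)/((J_AC/a)+(J_CB/b)) = 25790 N·m, T_B = 163200 N·m.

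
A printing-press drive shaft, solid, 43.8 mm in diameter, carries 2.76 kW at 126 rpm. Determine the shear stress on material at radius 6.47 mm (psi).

ω = 2π·126/60 = 13.19 rad/s, so T = P/ω = 2.76×10³ / 13.19 = 209.2 N·m.
J = πd⁴/32 = π(0.0438)⁴/32 = 3.613×10^-7 m⁴.
Shear stress varies linearly with radius: τ = T·r/J = 209.2 × 0.00647 / 3.613×10^-7 = 3.746×10^6 Pa.

543 psi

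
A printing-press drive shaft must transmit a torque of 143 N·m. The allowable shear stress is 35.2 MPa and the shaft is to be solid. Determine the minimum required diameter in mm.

27.5 mm

For a solid shaft τ_max = 16T/(πd³), so d = (16T/(π τ_allow))^(1/3) = (16·143.0/(π·3.52×10^7))^(1/3) = 0.02745 m.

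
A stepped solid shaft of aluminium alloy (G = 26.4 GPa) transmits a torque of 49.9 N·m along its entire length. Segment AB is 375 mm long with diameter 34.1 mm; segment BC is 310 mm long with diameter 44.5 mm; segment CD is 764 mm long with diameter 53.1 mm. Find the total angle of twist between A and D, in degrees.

0.499°

J_AB = π(0.0341)⁴/32 = 1.33×10^-7 m⁴; J_BC = π(0.0445)⁴/32 = 3.85×10^-7 m⁴; J_CD = π(0.0531)⁴/32 = 7.81×10^-7 m⁴.
θ = (T/G)·Σ L_i/J_i = (49.90/26.4×10⁹)·(0.375/1.33×10^-7 + 0.310/3.85×10^-7 + 0.764/7.81×10^-7) = 8.712×10^-3 rad.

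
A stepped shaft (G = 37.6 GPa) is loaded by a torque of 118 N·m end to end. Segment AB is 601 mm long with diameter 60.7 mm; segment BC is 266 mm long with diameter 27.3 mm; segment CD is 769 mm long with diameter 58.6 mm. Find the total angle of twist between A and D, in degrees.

J_AB = π(0.0607)⁴/32 = 1.33×10^-6 m⁴; J_BC = π(0.0273)⁴/32 = 5.45×10^-8 m⁴; J_CD = π(0.0586)⁴/32 = 1.16×10^-6 m⁴.
θ = (T/G)·Σ L_i/J_i = (118.0/37.6×10⁹)·(0.601/1.33×10^-6 + 0.266/5.45×10^-8 + 0.769/1.16×10^-6) = 0.01881 rad.

1.08°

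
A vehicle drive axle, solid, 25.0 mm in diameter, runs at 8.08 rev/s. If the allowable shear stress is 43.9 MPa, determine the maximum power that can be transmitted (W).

6840 W

J = πd⁴/32 = π(0.0250)⁴/32 = 3.835×10^-8 m⁴.
T_max = τ_allow·J/r = 4.39×10^7 × 3.835×10^-8 / 0.0125 = 134.7 N·m.
ω = 2π·8.08 = 50.77 rad/s, so P_max = T_max·ω = 6838 W.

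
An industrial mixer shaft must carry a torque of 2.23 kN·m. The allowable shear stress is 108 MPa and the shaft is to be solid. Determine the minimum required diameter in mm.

For a solid shaft τ_max = 16T/(πd³), so d = (16T/(π τ_allow))^(1/3) = (16·2230/(π·1.08×10^8))^(1/3) = 0.04720 m.

47.2 mm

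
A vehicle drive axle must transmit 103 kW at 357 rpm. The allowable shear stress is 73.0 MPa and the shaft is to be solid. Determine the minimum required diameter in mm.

ω = 2π·357/60 = 37.38 rad/s, so T = P/ω = 103×10³ / 37.38 = 2755 N·m.
For a solid shaft τ_max = 16T/(πd³), so d = (16T/(π τ_allow))^(1/3) = (16·2755/(π·7.30×10^7))^(1/3) = 0.05771 m.

57.7 mm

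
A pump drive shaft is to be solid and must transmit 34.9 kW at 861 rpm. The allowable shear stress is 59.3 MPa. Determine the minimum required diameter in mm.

ω = 2π·861/60 = 90.16 rad/s, so T = P/ω = 34.9×10³ / 90.16 = 387.1 N·m.
For a solid shaft τ_max = 16T/(πd³), so d = (16T/(π τ_allow))^(1/3) = (16·387.1/(π·5.93×10^7))^(1/3) = 0.03215 m.

32.2 mm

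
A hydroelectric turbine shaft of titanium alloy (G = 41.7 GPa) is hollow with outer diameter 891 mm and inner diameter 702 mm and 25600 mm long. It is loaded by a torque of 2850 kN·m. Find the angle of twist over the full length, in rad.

J = π(d_o⁴ − d_i⁴)/32 = π(0.891⁴ − 0.702⁴)/32 = 0.03803 m⁴.
θ = T·L/(G·J) = 2.850e6 × 25.6 / (41.7×10⁹ × 0.03803) = 0.04600 rad.

0.0460 rad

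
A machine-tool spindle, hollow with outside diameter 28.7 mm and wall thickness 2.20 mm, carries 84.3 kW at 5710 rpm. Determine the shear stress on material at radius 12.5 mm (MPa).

54.4 MPa

ω = 2π·5710/60 = 597.9 rad/s, so T = P/ω = 84.3×10³ / 597.9 = 141.0 N·m.
J = π(d_o⁴ − d_i⁴)/32 = π(0.0287⁴ − 0.0243⁴)/32 = 3.238×10^-8 m⁴.
Shear stress varies linearly with radius: τ = T·r/J = 141.0 × 0.0125 / 3.238×10^-8 = 5.443×10^7 Pa.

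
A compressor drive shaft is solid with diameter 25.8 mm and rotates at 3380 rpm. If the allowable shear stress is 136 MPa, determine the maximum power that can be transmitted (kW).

162 kW

J = πd⁴/32 = π(0.0258)⁴/32 = 4.350×10^-8 m⁴.
T_max = τ_allow·J/r = 1.36×10^8 × 4.350×10^-8 / 0.0129 = 458.6 N·m.
ω = 2π·3380/60 = 354.0 rad/s, so P_max = T_max·ω = 1.623×10^5 W.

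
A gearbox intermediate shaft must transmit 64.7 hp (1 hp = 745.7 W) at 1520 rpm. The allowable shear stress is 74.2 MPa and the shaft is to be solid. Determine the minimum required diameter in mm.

ω = 2π·1520/60 = 159.2 rad/s, so T = P/ω = 64.7×745.7 / 159.2 = 303.1 N·m.
For a solid shaft τ_max = 16T/(πd³), so d = (16T/(π τ_allow))^(1/3) = (16·303.1/(π·7.42×10^7))^(1/3) = 0.02750 m.

27.5 mm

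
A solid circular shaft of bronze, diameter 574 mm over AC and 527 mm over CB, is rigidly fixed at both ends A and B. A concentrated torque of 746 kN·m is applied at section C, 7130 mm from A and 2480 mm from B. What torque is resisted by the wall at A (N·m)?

Compatibility: T_A·a/J_AC = T_B·b/J_CB with T_A + T_B = T₀.
J_AC = 0.0107 m⁴, J_CB = 7.57×10^-3 m⁴, so T_A = T₀·(J_AC/a)/((J_AC/a)+(J_CB/b)) = 245200 N·m, T_B = 500800 N·m.

245000 N·m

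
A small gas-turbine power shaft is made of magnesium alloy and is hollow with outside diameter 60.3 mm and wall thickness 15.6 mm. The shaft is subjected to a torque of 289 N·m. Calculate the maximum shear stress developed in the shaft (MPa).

J = π(d_o⁴ − d_i⁴)/32 = π(0.0603⁴ − 0.0291⁴)/32 = 1.228×10^-6 m⁴.
τ_max = T·r/J = 289.0 × 0.0301 / 1.228×10^-6 = 7.098×10^6 Pa.

7.10 MPa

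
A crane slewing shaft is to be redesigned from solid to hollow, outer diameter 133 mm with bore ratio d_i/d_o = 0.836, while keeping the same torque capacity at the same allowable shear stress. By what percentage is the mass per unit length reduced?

Equal τ_max and T ⇒ the solid shaft needs d_s³ = d_o³(1−k⁴), so d_s = 133·(1−0.836⁴)^(1/3) = 106.4 mm.
Area ratio A_h/A_s = d_o²(1−k²)/d_s² = (1−k²)/(1−k⁴)^(2/3) = 0.4708.
Mass saving = 1 − 0.4708 = 52.9 %.

52.9 %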